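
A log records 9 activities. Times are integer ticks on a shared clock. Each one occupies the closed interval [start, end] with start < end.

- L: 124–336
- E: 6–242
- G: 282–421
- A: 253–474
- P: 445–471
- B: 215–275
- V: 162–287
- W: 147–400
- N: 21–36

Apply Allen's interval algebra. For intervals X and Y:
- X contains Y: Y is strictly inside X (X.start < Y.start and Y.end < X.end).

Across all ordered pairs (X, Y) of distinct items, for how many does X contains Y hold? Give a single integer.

8

Checking all 72 ordered pairs for relation 'contains'; matching pairs in alphabetical order:
(A, G): A contains G ✓
(A, P): A contains P ✓
(E, N): E contains N ✓
(L, B): L contains B ✓
(L, V): L contains V ✓
(V, B): V contains B ✓
(W, B): W contains B ✓
(W, V): W contains V ✓
Count: 8.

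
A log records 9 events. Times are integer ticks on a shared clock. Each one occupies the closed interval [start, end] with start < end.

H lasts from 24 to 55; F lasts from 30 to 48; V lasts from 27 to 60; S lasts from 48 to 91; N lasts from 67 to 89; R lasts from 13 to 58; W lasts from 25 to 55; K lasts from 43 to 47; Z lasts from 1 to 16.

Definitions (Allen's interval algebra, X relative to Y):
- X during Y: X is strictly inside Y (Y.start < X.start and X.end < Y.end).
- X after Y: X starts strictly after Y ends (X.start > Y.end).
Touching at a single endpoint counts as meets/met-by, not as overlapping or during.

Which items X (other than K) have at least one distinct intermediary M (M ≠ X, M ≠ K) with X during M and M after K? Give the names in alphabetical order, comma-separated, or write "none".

Target K = [43, 47].
Intermediaries M with M after K: N, S.
Via N — items with X during N: none.
Via S — items with X during S: N.
Union: N.

N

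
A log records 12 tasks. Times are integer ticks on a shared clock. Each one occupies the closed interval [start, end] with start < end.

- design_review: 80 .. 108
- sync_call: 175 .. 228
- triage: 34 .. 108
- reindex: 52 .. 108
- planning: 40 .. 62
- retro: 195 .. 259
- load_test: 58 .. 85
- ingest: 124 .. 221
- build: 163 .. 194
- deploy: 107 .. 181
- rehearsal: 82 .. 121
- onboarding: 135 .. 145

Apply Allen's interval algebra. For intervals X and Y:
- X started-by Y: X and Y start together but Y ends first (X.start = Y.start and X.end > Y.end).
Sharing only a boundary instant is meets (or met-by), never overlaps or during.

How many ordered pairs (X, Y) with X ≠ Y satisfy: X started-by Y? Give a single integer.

Checking all 132 ordered pairs for relation 'started-by'; matching pairs in alphabetical order:
No pair satisfies it.
Count: 0.

0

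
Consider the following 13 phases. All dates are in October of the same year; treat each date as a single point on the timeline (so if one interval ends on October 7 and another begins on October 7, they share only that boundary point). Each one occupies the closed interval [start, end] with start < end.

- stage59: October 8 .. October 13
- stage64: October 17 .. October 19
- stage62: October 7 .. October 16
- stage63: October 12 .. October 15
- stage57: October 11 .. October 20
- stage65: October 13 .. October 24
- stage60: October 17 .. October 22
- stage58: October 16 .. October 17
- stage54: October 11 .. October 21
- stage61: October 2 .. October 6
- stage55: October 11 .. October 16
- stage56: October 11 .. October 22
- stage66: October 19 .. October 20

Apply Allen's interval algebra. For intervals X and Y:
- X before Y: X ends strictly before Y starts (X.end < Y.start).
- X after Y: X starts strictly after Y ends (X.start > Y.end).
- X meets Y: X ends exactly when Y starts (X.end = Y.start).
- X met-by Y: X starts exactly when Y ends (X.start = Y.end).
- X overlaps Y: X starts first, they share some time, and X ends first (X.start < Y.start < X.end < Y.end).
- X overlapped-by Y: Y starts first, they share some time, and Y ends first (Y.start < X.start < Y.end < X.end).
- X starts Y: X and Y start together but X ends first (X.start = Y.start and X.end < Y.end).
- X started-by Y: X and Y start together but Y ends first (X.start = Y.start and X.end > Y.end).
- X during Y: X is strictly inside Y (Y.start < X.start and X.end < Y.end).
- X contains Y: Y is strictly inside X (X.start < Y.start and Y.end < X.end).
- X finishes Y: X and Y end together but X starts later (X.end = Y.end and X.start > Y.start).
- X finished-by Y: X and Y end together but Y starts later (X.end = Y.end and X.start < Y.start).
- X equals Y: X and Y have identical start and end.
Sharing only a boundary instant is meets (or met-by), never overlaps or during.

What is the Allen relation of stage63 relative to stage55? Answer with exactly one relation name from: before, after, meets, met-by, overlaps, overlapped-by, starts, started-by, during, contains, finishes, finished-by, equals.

during

stage63 = [October 12, October 15]; stage55 = [October 11, October 16].
Compare endpoints: stage63.start > stage55.start, stage63.start < stage55.end, stage63.end > stage55.start, stage63.end < stage55.end.
That pattern is 'during'.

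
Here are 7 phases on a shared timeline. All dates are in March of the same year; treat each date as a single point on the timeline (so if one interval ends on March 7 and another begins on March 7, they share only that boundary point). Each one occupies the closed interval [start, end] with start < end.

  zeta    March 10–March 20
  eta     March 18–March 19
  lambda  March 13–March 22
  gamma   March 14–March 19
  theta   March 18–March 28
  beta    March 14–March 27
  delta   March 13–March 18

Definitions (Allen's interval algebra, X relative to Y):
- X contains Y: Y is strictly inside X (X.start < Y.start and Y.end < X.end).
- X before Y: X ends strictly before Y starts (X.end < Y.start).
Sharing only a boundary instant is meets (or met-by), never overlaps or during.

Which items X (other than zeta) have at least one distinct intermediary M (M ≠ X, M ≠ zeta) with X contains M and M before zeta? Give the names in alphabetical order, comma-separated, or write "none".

Target zeta = [March 10, March 20].
Intermediaries M with M before zeta: none.
Union: none.

none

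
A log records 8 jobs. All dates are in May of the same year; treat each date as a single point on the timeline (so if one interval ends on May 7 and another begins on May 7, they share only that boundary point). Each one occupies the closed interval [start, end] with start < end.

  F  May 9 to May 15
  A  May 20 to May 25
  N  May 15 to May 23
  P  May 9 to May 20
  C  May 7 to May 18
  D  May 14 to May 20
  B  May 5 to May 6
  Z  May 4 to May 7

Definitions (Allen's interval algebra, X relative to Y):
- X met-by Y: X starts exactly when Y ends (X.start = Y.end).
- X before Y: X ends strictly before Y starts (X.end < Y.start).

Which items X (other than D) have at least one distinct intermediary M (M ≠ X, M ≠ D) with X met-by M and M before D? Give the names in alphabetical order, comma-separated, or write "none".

C

Target D = [May 14, May 20].
Intermediaries M with M before D: B, Z.
Via B — items with X met-by B: none.
Via Z — items with X met-by Z: C.
Union: C.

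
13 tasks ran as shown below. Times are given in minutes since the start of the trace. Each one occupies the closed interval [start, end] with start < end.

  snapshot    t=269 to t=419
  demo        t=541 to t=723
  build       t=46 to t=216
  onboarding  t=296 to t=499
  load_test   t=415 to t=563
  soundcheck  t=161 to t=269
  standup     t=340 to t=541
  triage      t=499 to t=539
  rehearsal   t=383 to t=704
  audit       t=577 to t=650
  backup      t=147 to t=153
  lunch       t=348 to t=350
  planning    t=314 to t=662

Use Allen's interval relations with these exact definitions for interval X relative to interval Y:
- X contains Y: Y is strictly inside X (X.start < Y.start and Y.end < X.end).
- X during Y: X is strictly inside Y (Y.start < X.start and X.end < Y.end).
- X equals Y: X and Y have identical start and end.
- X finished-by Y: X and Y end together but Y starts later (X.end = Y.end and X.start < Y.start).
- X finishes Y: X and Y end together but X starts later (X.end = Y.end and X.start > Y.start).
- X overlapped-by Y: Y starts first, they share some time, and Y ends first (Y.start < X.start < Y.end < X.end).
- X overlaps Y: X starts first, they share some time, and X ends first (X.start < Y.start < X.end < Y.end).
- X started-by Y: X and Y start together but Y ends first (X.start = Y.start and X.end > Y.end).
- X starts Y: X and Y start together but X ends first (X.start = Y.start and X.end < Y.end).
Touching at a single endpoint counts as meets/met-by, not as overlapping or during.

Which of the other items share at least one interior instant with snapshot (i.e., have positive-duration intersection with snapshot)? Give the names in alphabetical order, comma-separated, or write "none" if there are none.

Target snapshot = [t=269, t=419].
audit [t=577, t=650] → after → no.
backup [t=147, t=153] → before → no.
build [t=46, t=216] → before → no.
demo [t=541, t=723] → after → no.
load_test [t=415, t=563] → overlapped-by → yes.
lunch [t=348, t=350] → during → yes.
onboarding [t=296, t=499] → overlapped-by → yes.
planning [t=314, t=662] → overlapped-by → yes.
rehearsal [t=383, t=704] → overlapped-by → yes.
soundcheck [t=161, t=269] → meets → no.
standup [t=340, t=541] → overlapped-by → yes.
triage [t=499, t=539] → after → no.
Result: load_test, lunch, onboarding, planning, rehearsal, standup.

load_test, lunch, onboarding, planning, rehearsal, standup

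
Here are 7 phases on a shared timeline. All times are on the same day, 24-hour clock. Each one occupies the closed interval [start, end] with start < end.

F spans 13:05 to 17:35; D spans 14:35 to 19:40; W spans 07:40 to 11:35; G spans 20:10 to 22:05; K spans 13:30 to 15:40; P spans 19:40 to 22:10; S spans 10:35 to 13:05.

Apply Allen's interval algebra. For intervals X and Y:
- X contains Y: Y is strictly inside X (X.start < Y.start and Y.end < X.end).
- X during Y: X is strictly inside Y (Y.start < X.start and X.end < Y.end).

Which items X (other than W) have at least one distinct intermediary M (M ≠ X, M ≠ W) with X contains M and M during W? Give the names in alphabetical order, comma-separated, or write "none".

none

Target W = [07:40, 11:35].
Intermediaries M with M during W: none.
Union: none.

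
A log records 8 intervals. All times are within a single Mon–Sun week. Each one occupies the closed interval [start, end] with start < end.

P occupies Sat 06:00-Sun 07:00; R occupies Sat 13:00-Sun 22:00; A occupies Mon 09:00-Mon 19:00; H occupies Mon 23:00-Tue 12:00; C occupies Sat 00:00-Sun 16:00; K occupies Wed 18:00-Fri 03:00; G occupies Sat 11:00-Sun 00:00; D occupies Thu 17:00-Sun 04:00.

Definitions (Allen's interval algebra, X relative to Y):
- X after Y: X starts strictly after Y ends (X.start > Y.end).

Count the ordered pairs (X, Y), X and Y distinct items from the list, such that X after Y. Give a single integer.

17

Checking all 56 ordered pairs for relation 'after'; matching pairs in alphabetical order:
(C, A): C after A ✓
(C, H): C after H ✓
(C, K): C after K ✓
(D, A): D after A ✓
(D, H): D after H ✓
(G, A): G after A ✓
(G, H): G after H ✓
(G, K): G after K ✓
(H, A): H after A ✓
(K, A): K after A ✓
(K, H): K after H ✓
(P, A): P after A ✓
(P, H): P after H ✓
(P, K): P after K ✓
(R, A): R after A ✓
(R, H): R after H ✓
(R, K): R after K ✓
Count: 17.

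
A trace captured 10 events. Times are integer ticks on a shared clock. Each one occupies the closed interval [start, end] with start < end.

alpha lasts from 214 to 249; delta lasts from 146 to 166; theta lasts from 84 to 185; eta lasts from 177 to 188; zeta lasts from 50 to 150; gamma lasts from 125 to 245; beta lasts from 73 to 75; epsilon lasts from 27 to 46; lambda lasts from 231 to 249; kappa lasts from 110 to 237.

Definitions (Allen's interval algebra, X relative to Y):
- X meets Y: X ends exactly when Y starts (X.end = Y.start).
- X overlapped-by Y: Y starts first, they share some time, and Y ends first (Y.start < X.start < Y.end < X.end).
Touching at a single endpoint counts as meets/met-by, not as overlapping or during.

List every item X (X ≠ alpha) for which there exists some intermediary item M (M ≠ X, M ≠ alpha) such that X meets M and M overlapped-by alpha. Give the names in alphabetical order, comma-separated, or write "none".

Target alpha = [214, 249].
Intermediaries M with M overlapped-by alpha: none.
Union: none.

none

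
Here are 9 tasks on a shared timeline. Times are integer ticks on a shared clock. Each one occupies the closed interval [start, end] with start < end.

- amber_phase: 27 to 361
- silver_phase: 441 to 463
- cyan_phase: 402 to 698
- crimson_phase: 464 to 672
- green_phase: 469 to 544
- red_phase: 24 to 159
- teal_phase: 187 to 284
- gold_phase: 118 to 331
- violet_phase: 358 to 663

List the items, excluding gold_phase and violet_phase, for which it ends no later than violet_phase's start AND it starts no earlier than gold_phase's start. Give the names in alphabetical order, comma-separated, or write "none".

teal_phase

Conditions: its end is no later than violet_phase's start (X.end <= 358) AND its start is no earlier than gold_phase's start (X.start >= 118).
amber_phase: end 361 <= 358? ✗; start 27 >= 118? ✗ → no.
crimson_phase: end 672 <= 358? ✗; start 464 >= 118? ✓ → no.
cyan_phase: end 698 <= 358? ✗; start 402 >= 118? ✓ → no.
green_phase: end 544 <= 358? ✗; start 469 >= 118? ✓ → no.
red_phase: end 159 <= 358? ✓; start 24 >= 118? ✗ → no.
silver_phase: end 463 <= 358? ✗; start 441 >= 118? ✓ → no.
teal_phase: end 284 <= 358? ✓; start 187 >= 118? ✓ → yes.
Result: teal_phase.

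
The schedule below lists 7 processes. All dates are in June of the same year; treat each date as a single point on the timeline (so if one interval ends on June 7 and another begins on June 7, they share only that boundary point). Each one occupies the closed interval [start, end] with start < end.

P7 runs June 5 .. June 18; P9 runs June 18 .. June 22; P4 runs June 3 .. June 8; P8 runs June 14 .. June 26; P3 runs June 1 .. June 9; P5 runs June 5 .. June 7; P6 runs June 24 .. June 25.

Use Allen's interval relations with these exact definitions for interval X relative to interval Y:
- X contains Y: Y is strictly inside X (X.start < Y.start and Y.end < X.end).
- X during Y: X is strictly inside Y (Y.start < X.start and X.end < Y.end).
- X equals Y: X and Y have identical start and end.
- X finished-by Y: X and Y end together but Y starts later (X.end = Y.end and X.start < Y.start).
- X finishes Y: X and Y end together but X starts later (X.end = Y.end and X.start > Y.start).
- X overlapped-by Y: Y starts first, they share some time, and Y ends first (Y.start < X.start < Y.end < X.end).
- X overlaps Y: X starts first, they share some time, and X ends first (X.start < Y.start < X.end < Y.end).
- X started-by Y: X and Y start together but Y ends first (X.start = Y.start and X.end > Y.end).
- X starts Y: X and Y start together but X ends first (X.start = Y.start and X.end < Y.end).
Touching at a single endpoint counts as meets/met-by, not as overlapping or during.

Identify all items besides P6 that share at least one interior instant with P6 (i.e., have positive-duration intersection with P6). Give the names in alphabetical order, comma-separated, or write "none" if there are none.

Target P6 = [June 24, June 25].
P3 [June 1, June 9] → before → no.
P4 [June 3, June 8] → before → no.
P5 [June 5, June 7] → before → no.
P7 [June 5, June 18] → before → no.
P8 [June 14, June 26] → contains → yes.
P9 [June 18, June 22] → before → no.
Result: P8.

P8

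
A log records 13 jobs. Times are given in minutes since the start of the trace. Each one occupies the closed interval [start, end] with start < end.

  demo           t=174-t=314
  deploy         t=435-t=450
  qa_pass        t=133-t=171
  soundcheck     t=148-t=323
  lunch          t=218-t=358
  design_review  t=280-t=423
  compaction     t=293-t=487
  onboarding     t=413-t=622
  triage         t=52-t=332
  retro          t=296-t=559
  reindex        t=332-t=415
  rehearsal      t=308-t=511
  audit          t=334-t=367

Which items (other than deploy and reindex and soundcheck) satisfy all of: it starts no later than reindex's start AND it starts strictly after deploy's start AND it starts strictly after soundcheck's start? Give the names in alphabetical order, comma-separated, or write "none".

none

Conditions: its start is no later than reindex's start (X.start <= t=332) AND its start is strictly after deploy's start (X.start > t=435) AND its start is strictly after soundcheck's start (X.start > t=148).
audit: start t=334 <= t=332? ✗; start t=334 > t=435? ✗; start t=334 > t=148? ✓ → no.
compaction: start t=293 <= t=332? ✓; start t=293 > t=435? ✗; start t=293 > t=148? ✓ → no.
demo: start t=174 <= t=332? ✓; start t=174 > t=435? ✗; start t=174 > t=148? ✓ → no.
design_review: start t=280 <= t=332? ✓; start t=280 > t=435? ✗; start t=280 > t=148? ✓ → no.
lunch: start t=218 <= t=332? ✓; start t=218 > t=435? ✗; start t=218 > t=148? ✓ → no.
onboarding: start t=413 <= t=332? ✗; start t=413 > t=435? ✗; start t=413 > t=148? ✓ → no.
qa_pass: start t=133 <= t=332? ✓; start t=133 > t=435? ✗; start t=133 > t=148? ✗ → no.
rehearsal: start t=308 <= t=332? ✓; start t=308 > t=435? ✗; start t=308 > t=148? ✓ → no.
retro: start t=296 <= t=332? ✓; start t=296 > t=435? ✗; start t=296 > t=148? ✓ → no.
triage: start t=52 <= t=332? ✓; start t=52 > t=435? ✗; start t=52 > t=148? ✗ → no.
Result: none.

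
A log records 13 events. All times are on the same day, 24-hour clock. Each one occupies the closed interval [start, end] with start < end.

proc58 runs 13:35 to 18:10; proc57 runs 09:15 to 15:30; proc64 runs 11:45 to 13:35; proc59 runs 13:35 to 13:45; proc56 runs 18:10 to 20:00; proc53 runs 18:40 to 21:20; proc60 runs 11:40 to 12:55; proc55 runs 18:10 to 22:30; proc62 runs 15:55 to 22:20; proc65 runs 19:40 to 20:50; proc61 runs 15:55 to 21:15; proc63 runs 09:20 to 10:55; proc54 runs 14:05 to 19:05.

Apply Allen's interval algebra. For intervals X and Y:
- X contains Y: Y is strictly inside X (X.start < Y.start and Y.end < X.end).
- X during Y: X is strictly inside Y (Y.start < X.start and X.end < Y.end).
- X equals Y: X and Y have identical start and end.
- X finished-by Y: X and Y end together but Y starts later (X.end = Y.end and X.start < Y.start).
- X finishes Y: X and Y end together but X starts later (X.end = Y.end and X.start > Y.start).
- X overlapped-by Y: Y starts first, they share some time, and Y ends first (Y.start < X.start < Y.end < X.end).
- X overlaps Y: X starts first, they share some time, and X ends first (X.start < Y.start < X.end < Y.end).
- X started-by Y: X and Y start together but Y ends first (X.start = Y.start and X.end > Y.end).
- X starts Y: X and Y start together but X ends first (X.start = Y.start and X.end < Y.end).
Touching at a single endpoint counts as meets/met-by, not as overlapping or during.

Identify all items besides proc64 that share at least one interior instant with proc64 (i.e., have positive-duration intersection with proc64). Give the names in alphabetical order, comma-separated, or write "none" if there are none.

Target proc64 = [11:45, 13:35].
proc53 [18:40, 21:20] → after → no.
proc54 [14:05, 19:05] → after → no.
proc55 [18:10, 22:30] → after → no.
proc56 [18:10, 20:00] → after → no.
proc57 [09:15, 15:30] → contains → yes.
proc58 [13:35, 18:10] → met-by → no.
proc59 [13:35, 13:45] → met-by → no.
proc60 [11:40, 12:55] → overlaps → yes.
proc61 [15:55, 21:15] → after → no.
proc62 [15:55, 22:20] → after → no.
proc63 [09:20, 10:55] → before → no.
proc65 [19:40, 20:50] → after → no.
Result: proc57, proc60.

proc57, proc60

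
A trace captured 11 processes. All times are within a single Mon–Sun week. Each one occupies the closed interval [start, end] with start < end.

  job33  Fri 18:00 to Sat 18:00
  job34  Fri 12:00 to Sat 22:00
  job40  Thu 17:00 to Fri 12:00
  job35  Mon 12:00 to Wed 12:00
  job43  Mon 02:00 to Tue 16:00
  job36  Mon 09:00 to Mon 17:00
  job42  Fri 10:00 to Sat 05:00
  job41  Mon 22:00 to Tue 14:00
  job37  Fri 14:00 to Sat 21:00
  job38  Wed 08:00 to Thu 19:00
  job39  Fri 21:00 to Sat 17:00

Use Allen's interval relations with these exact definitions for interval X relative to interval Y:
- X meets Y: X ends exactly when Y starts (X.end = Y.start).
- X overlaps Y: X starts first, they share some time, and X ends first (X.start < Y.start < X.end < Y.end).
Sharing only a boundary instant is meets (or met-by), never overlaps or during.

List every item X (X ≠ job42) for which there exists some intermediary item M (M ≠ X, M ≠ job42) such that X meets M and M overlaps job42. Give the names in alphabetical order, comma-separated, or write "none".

none

Target job42 = [Fri 10:00, Sat 05:00].
Intermediaries M with M overlaps job42: job40.
Via job40 — items with X meets job40: none.
Union: none.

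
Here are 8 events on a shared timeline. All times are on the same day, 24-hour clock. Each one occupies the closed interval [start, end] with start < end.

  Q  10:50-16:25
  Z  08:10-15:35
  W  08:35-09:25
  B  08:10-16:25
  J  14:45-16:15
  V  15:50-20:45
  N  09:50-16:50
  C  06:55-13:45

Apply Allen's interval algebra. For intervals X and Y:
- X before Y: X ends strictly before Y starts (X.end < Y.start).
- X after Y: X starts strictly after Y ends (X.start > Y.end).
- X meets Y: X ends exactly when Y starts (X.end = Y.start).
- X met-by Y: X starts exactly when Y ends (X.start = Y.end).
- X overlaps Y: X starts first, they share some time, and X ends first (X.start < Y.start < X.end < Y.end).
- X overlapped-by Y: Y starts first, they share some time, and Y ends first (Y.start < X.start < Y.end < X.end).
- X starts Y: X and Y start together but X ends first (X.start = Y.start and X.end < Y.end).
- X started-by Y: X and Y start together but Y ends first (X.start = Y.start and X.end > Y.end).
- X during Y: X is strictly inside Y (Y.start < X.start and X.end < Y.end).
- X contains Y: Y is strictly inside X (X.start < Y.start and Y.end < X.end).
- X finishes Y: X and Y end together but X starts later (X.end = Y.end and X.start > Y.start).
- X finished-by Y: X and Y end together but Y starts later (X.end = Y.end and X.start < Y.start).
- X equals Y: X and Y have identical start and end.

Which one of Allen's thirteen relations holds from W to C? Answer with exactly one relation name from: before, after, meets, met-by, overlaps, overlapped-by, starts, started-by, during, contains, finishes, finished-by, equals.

during

W = [08:35, 09:25]; C = [06:55, 13:45].
Compare endpoints: W.start > C.start, W.start < C.end, W.end > C.start, W.end < C.end.
That pattern is 'during'.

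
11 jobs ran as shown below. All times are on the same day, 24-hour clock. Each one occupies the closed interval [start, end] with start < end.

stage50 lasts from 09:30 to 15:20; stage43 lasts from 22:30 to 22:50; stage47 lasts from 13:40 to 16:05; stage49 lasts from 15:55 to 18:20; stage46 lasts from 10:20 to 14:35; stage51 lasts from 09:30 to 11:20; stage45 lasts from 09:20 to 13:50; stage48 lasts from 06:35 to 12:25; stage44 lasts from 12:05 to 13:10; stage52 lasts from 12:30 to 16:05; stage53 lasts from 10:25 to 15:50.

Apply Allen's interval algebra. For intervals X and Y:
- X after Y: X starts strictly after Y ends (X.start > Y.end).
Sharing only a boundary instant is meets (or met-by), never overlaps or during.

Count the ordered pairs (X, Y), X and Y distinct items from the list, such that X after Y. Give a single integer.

Checking all 110 ordered pairs for relation 'after'; matching pairs in alphabetical order:
(stage43, stage44): stage43 after stage44 ✓
(stage43, stage45): stage43 after stage45 ✓
(stage43, stage46): stage43 after stage46 ✓
(stage43, stage47): stage43 after stage47 ✓
(stage43, stage48): stage43 after stage48 ✓
(stage43, stage49): stage43 after stage49 ✓
(stage43, stage50): stage43 after stage50 ✓
(stage43, stage51): stage43 after stage51 ✓
(stage43, stage52): stage43 after stage52 ✓
(stage43, stage53): stage43 after stage53 ✓
(stage44, stage51): stage44 after stage51 ✓
(stage47, stage44): stage47 after stage44 ✓
(stage47, stage48): stage47 after stage48 ✓
(stage47, stage51): stage47 after stage51 ✓
(stage49, stage44): stage49 after stage44 ✓
(stage49, stage45): stage49 after stage45 ✓
(stage49, stage46): stage49 after stage46 ✓
(stage49, stage48): stage49 after stage48 ✓
(stage49, stage50): stage49 after stage50 ✓
(stage49, stage51): stage49 after stage51 ✓
(stage49, stage53): stage49 after stage53 ✓
(stage52, stage48): stage52 after stage48 ✓
(stage52, stage51): stage52 after stage51 ✓
Count: 23.

23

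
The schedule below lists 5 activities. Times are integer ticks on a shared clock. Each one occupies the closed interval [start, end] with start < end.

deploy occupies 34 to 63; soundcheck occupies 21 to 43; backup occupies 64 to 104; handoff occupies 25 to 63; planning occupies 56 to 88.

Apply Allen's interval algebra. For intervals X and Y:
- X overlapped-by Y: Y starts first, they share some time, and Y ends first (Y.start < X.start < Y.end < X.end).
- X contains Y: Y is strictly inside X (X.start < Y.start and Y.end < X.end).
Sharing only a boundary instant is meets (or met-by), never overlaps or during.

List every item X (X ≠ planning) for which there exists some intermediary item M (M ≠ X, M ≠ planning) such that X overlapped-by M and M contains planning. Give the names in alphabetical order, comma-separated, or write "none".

Target planning = [56, 88].
Intermediaries M with M contains planning: none.
Union: none.

none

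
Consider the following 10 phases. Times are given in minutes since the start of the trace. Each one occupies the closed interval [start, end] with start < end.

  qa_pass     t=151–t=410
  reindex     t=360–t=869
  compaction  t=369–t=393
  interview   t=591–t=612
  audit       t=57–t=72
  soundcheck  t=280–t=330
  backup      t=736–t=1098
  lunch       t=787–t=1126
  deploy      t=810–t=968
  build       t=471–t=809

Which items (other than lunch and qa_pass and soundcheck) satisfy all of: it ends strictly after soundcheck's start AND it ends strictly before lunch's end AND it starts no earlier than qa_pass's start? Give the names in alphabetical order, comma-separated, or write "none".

backup, build, compaction, deploy, interview, reindex

Conditions: its end is strictly after soundcheck's start (X.end > t=280) AND its end is strictly before lunch's end (X.end < t=1126) AND its start is no earlier than qa_pass's start (X.start >= t=151).
audit: end t=72 > t=280? ✗; end t=72 < t=1126? ✓; start t=57 >= t=151? ✗ → no.
backup: end t=1098 > t=280? ✓; end t=1098 < t=1126? ✓; start t=736 >= t=151? ✓ → yes.
build: end t=809 > t=280? ✓; end t=809 < t=1126? ✓; start t=471 >= t=151? ✓ → yes.
compaction: end t=393 > t=280? ✓; end t=393 < t=1126? ✓; start t=369 >= t=151? ✓ → yes.
deploy: end t=968 > t=280? ✓; end t=968 < t=1126? ✓; start t=810 >= t=151? ✓ → yes.
interview: end t=612 > t=280? ✓; end t=612 < t=1126? ✓; start t=591 >= t=151? ✓ → yes.
reindex: end t=869 > t=280? ✓; end t=869 < t=1126? ✓; start t=360 >= t=151? ✓ → yes.
Result: backup, build, compaction, deploy, interview, reindex.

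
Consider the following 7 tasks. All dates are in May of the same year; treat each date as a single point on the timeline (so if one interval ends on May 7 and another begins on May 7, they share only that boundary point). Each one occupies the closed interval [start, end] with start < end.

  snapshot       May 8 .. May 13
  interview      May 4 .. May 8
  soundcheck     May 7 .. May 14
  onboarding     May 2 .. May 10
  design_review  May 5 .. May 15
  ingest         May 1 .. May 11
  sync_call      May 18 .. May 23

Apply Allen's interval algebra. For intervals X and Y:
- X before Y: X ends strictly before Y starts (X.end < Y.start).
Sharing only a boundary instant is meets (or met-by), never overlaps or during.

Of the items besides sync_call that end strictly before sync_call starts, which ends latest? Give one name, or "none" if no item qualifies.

design_review

Target sync_call = [May 18, May 23].
design_review [May 5, May 15] → before → candidate.
ingest [May 1, May 11] → before → candidate.
interview [May 4, May 8] → before → candidate.
onboarding [May 2, May 10] → before → candidate.
snapshot [May 8, May 13] → before → candidate.
soundcheck [May 7, May 14] → before → candidate.
Among candidates, latest end is May 15 → design_review.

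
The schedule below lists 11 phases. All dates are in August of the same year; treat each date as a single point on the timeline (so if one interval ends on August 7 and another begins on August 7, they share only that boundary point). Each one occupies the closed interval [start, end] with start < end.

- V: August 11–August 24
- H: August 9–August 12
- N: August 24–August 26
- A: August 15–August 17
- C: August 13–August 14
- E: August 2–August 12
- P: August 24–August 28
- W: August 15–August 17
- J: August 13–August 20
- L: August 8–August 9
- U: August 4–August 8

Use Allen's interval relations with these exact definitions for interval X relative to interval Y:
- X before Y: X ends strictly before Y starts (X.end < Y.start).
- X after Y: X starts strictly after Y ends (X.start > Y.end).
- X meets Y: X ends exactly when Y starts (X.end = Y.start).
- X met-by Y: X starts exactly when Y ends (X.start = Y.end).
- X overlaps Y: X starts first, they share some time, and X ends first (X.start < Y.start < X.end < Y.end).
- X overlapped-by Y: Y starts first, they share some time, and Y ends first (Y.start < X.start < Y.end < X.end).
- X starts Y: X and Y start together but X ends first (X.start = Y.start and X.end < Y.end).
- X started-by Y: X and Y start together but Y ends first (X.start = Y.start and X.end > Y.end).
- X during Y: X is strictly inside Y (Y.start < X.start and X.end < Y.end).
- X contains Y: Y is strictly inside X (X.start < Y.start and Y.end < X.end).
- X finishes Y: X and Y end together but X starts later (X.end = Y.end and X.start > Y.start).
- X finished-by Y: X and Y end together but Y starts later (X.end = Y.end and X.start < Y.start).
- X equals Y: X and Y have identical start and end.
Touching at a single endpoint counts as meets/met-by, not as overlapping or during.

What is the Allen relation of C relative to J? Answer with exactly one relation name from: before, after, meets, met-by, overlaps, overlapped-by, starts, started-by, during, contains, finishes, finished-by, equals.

C = [August 13, August 14]; J = [August 13, August 20].
Compare endpoints: C.start = J.start, C.start < J.end, C.end > J.start, C.end < J.end.
That pattern is 'starts'.

starts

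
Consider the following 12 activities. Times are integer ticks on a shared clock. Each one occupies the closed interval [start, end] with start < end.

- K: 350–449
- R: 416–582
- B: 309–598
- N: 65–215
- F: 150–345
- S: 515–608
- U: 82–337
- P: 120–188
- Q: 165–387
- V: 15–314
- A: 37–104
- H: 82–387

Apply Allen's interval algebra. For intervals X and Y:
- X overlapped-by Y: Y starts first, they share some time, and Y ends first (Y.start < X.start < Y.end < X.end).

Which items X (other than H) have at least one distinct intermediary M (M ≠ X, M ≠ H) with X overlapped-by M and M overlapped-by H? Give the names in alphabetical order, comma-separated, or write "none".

R, S

Target H = [82, 387].
Intermediaries M with M overlapped-by H: B, K.
Via B — items with X overlapped-by B: S.
Via K — items with X overlapped-by K: R.
Union: R, S.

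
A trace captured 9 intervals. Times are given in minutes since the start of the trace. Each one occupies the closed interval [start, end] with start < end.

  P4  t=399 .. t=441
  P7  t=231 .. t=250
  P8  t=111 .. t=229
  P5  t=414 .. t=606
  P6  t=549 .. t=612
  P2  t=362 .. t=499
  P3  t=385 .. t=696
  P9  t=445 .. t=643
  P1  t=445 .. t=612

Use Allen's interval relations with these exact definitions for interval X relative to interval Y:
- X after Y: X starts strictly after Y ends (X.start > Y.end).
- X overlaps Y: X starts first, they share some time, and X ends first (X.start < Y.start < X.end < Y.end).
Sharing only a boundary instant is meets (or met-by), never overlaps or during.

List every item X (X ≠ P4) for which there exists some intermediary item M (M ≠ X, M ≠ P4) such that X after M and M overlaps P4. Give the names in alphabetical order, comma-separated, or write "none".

none

Target P4 = [t=399, t=441].
Intermediaries M with M overlaps P4: none.
Union: none.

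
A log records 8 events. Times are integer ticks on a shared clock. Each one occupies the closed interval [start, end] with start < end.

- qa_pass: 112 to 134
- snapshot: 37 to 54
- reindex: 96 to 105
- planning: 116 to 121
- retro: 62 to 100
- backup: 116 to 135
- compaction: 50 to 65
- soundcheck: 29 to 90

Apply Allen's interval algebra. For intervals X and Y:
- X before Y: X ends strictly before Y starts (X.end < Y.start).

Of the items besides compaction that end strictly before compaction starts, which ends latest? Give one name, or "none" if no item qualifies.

none

Target compaction = [50, 65].
backup [116, 135] → after → excluded.
planning [116, 121] → after → excluded.
qa_pass [112, 134] → after → excluded.
reindex [96, 105] → after → excluded.
retro [62, 100] → overlapped-by → excluded.
snapshot [37, 54] → overlaps → excluded.
soundcheck [29, 90] → contains → excluded.
No candidates → none.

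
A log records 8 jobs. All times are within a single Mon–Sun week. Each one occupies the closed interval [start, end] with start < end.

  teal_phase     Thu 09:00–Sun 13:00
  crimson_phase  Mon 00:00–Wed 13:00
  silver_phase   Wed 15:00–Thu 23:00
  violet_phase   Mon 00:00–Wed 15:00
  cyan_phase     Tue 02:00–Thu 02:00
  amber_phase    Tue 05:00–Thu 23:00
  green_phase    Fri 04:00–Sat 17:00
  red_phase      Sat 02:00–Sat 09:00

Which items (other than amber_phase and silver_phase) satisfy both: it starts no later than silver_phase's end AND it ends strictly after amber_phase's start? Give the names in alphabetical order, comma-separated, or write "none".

crimson_phase, cyan_phase, teal_phase, violet_phase

Conditions: its start is no later than silver_phase's end (X.start <= Thu 23:00) AND its end is strictly after amber_phase's start (X.end > Tue 05:00).
crimson_phase: start Mon 00:00 <= Thu 23:00? ✓; end Wed 13:00 > Tue 05:00? ✓ → yes.
cyan_phase: start Tue 02:00 <= Thu 23:00? ✓; end Thu 02:00 > Tue 05:00? ✓ → yes.
green_phase: start Fri 04:00 <= Thu 23:00? ✗; end Sat 17:00 > Tue 05:00? ✓ → no.
red_phase: start Sat 02:00 <= Thu 23:00? ✗; end Sat 09:00 > Tue 05:00? ✓ → no.
teal_phase: start Thu 09:00 <= Thu 23:00? ✓; end Sun 13:00 > Tue 05:00? ✓ → yes.
violet_phase: start Mon 00:00 <= Thu 23:00? ✓; end Wed 15:00 > Tue 05:00? ✓ → yes.
Result: crimson_phase, cyan_phase, teal_phase, violet_phase.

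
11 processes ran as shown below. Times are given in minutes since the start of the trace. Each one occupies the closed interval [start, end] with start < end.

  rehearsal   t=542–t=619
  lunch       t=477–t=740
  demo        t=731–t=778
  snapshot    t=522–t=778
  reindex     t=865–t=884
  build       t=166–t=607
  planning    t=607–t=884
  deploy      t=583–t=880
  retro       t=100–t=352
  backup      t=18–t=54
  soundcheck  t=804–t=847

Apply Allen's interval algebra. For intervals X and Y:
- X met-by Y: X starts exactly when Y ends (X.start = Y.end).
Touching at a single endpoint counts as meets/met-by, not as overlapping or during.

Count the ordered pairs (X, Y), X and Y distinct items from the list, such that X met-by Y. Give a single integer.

Checking all 110 ordered pairs for relation 'met-by'; matching pairs in alphabetical order:
(planning, build): planning met-by build ✓
Count: 1.

1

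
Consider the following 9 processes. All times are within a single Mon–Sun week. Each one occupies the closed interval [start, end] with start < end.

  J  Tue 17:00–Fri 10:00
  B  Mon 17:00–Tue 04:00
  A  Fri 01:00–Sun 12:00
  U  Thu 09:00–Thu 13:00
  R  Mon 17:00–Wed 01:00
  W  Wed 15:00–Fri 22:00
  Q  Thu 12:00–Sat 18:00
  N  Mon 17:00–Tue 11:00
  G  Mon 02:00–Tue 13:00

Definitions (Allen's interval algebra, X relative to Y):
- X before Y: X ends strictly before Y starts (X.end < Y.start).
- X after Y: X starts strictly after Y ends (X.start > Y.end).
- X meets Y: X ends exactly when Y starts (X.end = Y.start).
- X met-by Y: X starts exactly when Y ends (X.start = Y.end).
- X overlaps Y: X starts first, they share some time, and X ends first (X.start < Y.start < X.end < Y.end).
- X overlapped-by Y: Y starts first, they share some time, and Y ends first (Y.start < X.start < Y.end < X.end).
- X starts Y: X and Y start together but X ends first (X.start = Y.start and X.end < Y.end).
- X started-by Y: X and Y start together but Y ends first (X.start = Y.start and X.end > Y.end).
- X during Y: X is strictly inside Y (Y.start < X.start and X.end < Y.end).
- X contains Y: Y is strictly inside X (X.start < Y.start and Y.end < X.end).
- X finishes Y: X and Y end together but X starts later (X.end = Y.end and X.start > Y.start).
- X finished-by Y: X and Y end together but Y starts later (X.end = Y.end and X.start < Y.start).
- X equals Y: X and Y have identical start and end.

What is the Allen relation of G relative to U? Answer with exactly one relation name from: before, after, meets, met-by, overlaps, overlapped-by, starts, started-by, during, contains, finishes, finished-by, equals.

G = [Mon 02:00, Tue 13:00]; U = [Thu 09:00, Thu 13:00].
Compare endpoints: G.start < U.start, G.start < U.end, G.end < U.start, G.end < U.end.
That pattern is 'before'.

before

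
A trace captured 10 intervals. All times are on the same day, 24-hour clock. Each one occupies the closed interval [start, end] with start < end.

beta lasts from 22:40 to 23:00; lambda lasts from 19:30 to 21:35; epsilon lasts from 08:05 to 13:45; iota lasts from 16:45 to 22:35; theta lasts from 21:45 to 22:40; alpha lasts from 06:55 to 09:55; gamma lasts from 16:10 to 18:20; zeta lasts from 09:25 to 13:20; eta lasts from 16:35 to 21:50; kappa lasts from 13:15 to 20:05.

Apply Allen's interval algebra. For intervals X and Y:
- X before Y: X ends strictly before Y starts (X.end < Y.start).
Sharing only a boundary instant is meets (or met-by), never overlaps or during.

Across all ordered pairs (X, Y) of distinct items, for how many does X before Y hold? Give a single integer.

28

Checking all 90 ordered pairs for relation 'before'; matching pairs in alphabetical order:
(alpha, beta): alpha before beta ✓
(alpha, eta): alpha before eta ✓
(alpha, gamma): alpha before gamma ✓
(alpha, iota): alpha before iota ✓
(alpha, kappa): alpha before kappa ✓
(alpha, lambda): alpha before lambda ✓
(alpha, theta): alpha before theta ✓
(epsilon, beta): epsilon before beta ✓
(epsilon, eta): epsilon before eta ✓
(epsilon, gamma): epsilon before gamma ✓
(epsilon, iota): epsilon before iota ✓
(epsilon, lambda): epsilon before lambda ✓
(epsilon, theta): epsilon before theta ✓
(eta, beta): eta before beta ✓
(gamma, beta): gamma before beta ✓
(gamma, lambda): gamma before lambda ✓
(gamma, theta): gamma before theta ✓
(iota, beta): iota before beta ✓
(kappa, beta): kappa before beta ✓
(kappa, theta): kappa before theta ✓
(lambda, beta): lambda before beta ✓
(lambda, theta): lambda before theta ✓
(zeta, beta): zeta before beta ✓
(zeta, eta): zeta before eta ✓
... plus 4 further pairs not listed.
Count: 28.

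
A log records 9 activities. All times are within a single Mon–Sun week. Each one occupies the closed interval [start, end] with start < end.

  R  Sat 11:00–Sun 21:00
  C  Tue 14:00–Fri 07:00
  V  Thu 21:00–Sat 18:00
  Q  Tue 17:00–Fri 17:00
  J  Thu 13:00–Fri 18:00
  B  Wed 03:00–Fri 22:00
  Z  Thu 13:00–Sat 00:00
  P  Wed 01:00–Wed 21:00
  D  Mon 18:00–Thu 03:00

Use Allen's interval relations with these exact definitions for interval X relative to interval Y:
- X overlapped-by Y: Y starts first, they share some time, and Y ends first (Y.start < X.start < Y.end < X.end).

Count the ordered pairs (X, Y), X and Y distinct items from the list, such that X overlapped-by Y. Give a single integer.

Checking all 72 ordered pairs for relation 'overlapped-by'; matching pairs in alphabetical order:
(B, C): B overlapped-by C ✓
(B, D): B overlapped-by D ✓
(B, P): B overlapped-by P ✓
(B, Q): B overlapped-by Q ✓
(C, D): C overlapped-by D ✓
(J, C): J overlapped-by C ✓
(J, Q): J overlapped-by Q ✓
(Q, C): Q overlapped-by C ✓
(Q, D): Q overlapped-by D ✓
(R, V): R overlapped-by V ✓
(V, B): V overlapped-by B ✓
(V, C): V overlapped-by C ✓
(V, J): V overlapped-by J ✓
(V, Q): V overlapped-by Q ✓
(V, Z): V overlapped-by Z ✓
(Z, B): Z overlapped-by B ✓
(Z, C): Z overlapped-by C ✓
(Z, Q): Z overlapped-by Q ✓
Count: 18.

18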